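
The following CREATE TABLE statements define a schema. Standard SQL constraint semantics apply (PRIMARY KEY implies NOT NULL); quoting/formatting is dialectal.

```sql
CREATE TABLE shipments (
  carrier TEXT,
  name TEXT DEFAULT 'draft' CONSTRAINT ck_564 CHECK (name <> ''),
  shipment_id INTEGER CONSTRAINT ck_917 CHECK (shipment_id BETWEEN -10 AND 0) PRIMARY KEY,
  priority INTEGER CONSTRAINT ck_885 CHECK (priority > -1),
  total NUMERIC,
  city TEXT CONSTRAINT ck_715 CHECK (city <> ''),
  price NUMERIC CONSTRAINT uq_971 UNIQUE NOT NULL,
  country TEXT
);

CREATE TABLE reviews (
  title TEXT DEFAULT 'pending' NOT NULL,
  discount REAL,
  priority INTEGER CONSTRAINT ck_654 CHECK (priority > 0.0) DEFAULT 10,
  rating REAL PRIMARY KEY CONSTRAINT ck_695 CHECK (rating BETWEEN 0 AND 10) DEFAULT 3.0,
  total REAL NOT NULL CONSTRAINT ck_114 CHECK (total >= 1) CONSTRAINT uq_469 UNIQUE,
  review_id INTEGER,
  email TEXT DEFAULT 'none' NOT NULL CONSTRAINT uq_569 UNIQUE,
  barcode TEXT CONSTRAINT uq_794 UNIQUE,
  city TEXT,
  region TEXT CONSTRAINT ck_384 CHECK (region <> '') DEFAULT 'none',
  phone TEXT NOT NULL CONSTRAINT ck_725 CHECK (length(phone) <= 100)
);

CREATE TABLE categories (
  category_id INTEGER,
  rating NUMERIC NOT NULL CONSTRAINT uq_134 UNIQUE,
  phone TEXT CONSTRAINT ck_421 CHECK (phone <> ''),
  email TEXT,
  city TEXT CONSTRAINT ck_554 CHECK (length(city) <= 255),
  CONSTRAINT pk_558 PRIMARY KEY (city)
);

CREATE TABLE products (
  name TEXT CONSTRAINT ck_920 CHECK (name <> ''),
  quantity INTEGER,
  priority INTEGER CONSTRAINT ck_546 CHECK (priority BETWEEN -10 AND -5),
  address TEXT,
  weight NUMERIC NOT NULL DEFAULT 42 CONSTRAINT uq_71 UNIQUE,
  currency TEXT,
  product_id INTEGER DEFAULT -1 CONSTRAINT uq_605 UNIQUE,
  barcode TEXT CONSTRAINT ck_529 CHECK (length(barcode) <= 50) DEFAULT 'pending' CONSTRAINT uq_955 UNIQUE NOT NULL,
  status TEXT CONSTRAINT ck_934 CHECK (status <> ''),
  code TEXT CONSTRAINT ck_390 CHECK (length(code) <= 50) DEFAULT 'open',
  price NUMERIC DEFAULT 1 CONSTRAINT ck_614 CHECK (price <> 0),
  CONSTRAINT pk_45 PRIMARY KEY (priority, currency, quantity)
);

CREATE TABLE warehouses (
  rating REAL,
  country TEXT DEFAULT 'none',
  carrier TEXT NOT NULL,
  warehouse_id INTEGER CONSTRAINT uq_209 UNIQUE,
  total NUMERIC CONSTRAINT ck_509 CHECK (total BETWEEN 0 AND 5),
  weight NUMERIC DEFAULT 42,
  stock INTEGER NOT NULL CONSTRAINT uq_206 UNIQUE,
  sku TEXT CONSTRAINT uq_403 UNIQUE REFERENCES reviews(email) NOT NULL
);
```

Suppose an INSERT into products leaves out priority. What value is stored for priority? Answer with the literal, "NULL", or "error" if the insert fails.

error

priority has no DEFAULT clause.
Omitting it would insert NULL, but it is part of the PRIMARY KEY, so the INSERT fails.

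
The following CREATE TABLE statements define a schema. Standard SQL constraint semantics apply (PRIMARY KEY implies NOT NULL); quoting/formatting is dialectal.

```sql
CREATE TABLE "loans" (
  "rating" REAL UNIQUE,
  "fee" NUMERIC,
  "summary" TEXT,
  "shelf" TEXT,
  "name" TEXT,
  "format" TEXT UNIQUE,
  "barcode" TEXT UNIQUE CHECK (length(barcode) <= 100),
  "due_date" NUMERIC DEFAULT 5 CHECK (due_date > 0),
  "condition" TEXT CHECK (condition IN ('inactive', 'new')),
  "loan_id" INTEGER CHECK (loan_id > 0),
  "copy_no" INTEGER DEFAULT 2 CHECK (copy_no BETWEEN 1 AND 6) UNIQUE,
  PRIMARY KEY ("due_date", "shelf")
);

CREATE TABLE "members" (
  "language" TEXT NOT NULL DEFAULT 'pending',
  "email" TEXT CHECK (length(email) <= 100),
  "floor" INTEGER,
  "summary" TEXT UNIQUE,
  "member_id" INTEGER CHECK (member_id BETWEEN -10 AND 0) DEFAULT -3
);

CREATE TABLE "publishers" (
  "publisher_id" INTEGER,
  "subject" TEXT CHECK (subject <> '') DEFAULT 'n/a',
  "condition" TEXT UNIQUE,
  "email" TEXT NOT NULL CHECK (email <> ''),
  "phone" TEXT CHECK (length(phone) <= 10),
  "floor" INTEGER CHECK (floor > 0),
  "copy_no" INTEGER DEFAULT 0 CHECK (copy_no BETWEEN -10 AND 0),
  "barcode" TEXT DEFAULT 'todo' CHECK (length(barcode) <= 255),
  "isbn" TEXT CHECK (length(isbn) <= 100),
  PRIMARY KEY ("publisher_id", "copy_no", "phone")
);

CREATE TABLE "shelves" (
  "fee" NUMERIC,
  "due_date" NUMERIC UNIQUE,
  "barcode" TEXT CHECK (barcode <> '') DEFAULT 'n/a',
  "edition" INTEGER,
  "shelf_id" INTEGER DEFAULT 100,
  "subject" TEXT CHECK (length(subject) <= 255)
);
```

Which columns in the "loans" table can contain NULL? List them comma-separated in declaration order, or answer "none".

- rating: UNIQUE does not imply NOT NULL → nullable.
- fee: no NOT NULL constraint applies → nullable.
- summary: no NOT NULL constraint applies → nullable.
- shelf: part of the PRIMARY KEY, which implies NOT NULL → not nullable.
- name: no NOT NULL constraint applies → nullable.
- format: UNIQUE does not imply NOT NULL → nullable.
- barcode: CHECK does not forbid NULL (a CHECK constraint passes when its expression is NULL) → nullable.
- due_date: part of the PRIMARY KEY, which implies NOT NULL → not nullable.
- condition: CHECK does not forbid NULL (a CHECK constraint passes when its expression is NULL) → nullable.
- loan_id: CHECK does not forbid NULL (a CHECK constraint passes when its expression is NULL) → nullable.
- copy_no: CHECK does not forbid NULL (a CHECK constraint passes when its expression is NULL) → nullable.

rating, fee, summary, name, format, barcode, condition, loan_id, copy_no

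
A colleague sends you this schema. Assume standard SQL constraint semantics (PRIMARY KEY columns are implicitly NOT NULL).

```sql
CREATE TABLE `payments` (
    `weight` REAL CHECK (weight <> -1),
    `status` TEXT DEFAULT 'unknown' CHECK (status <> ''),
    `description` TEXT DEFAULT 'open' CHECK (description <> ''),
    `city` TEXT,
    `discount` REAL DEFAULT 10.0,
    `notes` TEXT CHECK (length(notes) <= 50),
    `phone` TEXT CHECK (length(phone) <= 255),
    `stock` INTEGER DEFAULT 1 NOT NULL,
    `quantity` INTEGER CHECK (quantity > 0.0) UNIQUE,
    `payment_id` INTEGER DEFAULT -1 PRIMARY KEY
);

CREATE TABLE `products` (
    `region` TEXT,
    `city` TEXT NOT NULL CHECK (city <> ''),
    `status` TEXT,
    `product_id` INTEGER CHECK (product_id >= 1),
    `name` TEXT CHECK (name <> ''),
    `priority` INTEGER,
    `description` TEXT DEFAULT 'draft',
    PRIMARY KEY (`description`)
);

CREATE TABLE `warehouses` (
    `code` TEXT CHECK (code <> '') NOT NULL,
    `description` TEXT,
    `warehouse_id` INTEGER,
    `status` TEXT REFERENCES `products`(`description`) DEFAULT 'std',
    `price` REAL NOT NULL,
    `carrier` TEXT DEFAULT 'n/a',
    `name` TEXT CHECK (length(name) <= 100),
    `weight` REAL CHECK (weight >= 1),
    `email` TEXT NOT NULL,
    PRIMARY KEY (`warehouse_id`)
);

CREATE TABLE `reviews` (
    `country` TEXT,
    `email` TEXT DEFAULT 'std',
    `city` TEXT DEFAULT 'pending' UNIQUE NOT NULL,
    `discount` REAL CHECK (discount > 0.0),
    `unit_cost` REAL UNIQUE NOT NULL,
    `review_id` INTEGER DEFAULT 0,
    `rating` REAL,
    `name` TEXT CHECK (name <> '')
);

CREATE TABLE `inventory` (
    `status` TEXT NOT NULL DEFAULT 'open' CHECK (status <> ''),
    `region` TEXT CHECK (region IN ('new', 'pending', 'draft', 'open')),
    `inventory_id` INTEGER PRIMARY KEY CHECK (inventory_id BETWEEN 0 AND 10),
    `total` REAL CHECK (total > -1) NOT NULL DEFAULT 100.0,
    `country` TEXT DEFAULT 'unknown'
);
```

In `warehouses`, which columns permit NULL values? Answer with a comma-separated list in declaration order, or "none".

- code: declared NOT NULL → not nullable.
- description: no NOT NULL constraint applies → nullable.
- warehouse_id: part of the PRIMARY KEY, which implies NOT NULL → not nullable.
- status: a foreign key column may be NULL unless separately constrained → nullable.
- price: declared NOT NULL → not nullable.
- carrier: DEFAULT only fills an omitted column; an explicit NULL is still allowed → nullable.
- name: CHECK does not forbid NULL (a CHECK constraint passes when its expression is NULL) → nullable.
- weight: CHECK does not forbid NULL (a CHECK constraint passes when its expression is NULL) → nullable.
- email: declared NOT NULL → not nullable.

description, status, carrier, name, weight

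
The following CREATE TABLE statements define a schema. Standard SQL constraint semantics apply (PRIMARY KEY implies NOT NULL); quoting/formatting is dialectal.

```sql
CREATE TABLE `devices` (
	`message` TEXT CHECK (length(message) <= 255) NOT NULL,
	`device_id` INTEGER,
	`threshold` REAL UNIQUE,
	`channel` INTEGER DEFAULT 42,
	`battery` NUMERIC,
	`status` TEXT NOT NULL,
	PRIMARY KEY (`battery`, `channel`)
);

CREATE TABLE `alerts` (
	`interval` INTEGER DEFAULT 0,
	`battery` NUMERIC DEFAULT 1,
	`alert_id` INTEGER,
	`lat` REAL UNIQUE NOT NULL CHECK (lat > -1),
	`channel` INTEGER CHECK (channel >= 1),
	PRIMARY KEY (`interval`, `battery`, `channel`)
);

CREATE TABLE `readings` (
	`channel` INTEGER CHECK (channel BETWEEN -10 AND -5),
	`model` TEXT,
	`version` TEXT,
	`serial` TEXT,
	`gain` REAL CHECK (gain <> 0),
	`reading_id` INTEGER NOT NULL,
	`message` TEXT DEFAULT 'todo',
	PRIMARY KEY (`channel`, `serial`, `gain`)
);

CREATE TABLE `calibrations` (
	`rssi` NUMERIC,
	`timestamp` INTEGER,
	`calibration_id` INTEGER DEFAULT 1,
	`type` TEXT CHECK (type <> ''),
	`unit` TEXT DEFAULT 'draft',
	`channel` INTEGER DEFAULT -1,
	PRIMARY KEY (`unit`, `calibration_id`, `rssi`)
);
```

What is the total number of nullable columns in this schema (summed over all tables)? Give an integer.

9

devices: 2 nullable (device_id, threshold — PK (battery, channel) and explicit NOT NULL columns excluded).
alerts: 1 nullable (alert_id — PK (interval, battery, channel) and explicit NOT NULL columns excluded).
readings: 3 nullable (model, version, message — PK (channel, serial, gain) and explicit NOT NULL columns excluded).
calibrations: 3 nullable (timestamp, type, channel — PK (unit, calibration_id, rssi) and explicit NOT NULL columns excluded).
Total: 2 + 1 + 3 + 3 = 9.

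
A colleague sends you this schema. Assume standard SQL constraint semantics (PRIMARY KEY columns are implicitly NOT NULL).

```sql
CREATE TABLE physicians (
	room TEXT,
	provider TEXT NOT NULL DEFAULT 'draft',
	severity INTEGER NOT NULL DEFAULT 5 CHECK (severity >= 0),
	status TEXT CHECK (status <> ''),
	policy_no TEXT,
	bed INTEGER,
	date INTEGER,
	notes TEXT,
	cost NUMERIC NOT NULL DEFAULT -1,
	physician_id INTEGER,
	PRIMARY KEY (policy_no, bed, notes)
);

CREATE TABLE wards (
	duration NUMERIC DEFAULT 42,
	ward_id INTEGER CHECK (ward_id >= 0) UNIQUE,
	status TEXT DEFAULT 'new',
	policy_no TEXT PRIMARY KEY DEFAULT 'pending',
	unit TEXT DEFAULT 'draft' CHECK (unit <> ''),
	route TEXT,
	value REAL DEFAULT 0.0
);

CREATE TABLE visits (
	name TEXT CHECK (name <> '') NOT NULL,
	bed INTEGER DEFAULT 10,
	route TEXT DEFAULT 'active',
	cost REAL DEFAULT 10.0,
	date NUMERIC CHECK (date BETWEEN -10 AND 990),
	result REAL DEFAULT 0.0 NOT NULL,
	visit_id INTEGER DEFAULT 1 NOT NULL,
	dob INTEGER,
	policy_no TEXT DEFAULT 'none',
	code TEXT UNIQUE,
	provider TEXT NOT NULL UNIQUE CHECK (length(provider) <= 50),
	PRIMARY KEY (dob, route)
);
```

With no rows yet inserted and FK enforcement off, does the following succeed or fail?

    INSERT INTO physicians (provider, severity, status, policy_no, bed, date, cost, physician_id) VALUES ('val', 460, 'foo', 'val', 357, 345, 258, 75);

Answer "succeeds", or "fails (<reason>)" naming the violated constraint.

notes is omitted from the column list and has no DEFAULT, so it would receive NULL.
But notes is part of the PRIMARY KEY (implied NOT NULL).

fails (NOT NULL on notes)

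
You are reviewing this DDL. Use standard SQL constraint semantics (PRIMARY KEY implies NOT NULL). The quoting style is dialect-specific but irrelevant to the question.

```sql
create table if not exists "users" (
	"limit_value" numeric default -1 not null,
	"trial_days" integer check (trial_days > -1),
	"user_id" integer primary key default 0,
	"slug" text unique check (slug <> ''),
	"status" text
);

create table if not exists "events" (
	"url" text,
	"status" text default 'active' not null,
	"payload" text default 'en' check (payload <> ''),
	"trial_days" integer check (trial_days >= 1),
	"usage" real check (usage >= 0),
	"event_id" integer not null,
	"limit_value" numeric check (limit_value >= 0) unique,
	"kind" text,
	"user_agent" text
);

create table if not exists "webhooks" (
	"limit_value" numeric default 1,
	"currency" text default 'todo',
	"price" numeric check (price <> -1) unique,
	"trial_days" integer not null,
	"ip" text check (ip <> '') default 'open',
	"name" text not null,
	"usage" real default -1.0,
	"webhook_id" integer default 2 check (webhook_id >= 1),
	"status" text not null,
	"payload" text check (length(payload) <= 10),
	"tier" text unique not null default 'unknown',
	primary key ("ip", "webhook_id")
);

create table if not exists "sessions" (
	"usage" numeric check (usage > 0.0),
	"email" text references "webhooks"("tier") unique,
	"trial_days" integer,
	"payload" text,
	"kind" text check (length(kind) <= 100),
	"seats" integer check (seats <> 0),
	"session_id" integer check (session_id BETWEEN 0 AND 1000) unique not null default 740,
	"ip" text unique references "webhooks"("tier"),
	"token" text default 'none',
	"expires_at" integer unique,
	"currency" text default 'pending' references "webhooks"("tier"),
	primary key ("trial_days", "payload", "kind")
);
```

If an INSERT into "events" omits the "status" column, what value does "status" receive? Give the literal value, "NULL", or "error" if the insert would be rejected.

'active'

status has an explicit DEFAULT 'active'.
When the column is omitted from an INSERT, that default is used.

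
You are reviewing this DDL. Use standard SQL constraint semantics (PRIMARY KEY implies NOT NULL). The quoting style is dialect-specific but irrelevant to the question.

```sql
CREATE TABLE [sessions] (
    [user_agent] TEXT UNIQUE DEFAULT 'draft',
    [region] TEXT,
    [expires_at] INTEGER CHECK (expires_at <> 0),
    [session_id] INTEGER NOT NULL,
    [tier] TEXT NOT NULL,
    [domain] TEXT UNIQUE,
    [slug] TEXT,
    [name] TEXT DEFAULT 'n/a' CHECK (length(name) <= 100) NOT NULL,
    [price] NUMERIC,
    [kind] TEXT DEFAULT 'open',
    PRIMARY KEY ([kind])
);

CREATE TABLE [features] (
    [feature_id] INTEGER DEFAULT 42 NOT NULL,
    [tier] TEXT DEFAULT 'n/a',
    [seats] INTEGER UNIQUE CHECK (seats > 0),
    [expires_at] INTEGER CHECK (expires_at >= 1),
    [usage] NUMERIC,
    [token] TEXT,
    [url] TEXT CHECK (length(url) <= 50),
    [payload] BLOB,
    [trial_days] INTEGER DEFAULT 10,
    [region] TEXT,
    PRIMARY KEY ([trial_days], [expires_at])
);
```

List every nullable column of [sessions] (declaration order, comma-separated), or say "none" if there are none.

user_agent, region, expires_at, domain, slug, price

- user_agent: UNIQUE does not imply NOT NULL → nullable.
- region: no NOT NULL constraint applies → nullable.
- expires_at: CHECK does not forbid NULL (a CHECK constraint passes when its expression is NULL) → nullable.
- session_id: declared NOT NULL → not nullable.
- tier: declared NOT NULL → not nullable.
- domain: UNIQUE does not imply NOT NULL → nullable.
- slug: no NOT NULL constraint applies → nullable.
- name: declared NOT NULL → not nullable.
- price: no NOT NULL constraint applies → nullable.
- kind: part of the PRIMARY KEY, which implies NOT NULL → not nullable.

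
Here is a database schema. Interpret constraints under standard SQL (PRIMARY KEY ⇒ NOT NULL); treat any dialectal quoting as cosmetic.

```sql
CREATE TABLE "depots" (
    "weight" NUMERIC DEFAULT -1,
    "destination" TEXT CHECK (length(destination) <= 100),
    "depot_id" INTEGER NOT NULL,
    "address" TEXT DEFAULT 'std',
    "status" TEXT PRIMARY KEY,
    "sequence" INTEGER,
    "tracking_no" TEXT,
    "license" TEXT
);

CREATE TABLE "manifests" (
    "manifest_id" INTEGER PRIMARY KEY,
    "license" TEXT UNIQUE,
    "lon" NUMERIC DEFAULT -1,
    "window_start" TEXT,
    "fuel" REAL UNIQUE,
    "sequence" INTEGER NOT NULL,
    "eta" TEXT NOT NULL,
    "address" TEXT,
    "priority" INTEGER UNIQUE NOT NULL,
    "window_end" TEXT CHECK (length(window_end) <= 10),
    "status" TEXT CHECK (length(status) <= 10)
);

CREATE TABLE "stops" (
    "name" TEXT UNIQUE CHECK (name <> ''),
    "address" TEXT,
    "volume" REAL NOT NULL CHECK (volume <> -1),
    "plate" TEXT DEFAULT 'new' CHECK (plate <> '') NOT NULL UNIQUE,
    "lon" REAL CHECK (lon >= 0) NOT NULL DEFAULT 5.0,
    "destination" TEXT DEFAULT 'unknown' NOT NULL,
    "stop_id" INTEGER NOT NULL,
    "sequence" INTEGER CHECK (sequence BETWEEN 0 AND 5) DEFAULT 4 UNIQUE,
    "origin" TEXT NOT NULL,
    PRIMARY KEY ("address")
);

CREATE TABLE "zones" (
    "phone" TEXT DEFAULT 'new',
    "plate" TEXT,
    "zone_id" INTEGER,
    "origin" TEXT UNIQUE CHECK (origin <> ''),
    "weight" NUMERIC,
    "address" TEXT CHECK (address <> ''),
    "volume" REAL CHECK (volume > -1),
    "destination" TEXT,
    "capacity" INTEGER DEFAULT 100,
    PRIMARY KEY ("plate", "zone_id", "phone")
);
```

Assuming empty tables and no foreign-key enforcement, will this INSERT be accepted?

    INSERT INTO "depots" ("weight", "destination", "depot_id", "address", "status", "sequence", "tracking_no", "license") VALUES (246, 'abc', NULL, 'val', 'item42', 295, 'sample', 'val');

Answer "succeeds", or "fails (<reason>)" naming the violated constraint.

fails (NOT NULL on depot_id)

depot_id is explicitly set to NULL, but depot_id is declared NOT NULL.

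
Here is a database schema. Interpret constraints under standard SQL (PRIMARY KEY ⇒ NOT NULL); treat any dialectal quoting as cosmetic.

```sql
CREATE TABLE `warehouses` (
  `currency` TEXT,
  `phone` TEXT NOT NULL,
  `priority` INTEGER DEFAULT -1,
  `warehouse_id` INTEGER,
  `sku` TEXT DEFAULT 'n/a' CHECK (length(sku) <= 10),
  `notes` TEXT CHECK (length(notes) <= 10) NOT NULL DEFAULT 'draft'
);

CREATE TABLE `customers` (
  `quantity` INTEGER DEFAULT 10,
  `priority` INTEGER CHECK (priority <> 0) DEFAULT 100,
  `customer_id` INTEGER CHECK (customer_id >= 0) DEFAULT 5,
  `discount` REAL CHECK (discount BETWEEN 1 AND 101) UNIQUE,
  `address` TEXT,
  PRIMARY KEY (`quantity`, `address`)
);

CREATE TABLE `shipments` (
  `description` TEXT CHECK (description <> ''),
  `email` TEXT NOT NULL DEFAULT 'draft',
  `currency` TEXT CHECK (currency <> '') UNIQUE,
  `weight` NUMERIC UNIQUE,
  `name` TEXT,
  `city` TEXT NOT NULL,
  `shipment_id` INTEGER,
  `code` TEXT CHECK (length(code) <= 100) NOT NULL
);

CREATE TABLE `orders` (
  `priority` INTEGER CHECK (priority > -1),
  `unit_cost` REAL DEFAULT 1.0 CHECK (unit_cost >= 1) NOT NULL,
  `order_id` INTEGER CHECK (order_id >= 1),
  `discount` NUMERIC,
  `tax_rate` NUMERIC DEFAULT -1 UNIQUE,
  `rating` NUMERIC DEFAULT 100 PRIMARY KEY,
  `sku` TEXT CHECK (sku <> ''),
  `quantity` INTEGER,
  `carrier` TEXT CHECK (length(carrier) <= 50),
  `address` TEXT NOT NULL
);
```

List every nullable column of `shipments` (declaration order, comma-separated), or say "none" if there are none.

- description: CHECK does not forbid NULL (a CHECK constraint passes when its expression is NULL) → nullable.
- email: declared NOT NULL → not nullable.
- currency: CHECK does not forbid NULL (a CHECK constraint passes when its expression is NULL) → nullable.
- weight: UNIQUE does not imply NOT NULL → nullable.
- name: no NOT NULL constraint applies → nullable.
- city: declared NOT NULL → not nullable.
- shipment_id: no NOT NULL constraint applies → nullable.
- code: declared NOT NULL → not nullable.

description, currency, weight, name, shipment_id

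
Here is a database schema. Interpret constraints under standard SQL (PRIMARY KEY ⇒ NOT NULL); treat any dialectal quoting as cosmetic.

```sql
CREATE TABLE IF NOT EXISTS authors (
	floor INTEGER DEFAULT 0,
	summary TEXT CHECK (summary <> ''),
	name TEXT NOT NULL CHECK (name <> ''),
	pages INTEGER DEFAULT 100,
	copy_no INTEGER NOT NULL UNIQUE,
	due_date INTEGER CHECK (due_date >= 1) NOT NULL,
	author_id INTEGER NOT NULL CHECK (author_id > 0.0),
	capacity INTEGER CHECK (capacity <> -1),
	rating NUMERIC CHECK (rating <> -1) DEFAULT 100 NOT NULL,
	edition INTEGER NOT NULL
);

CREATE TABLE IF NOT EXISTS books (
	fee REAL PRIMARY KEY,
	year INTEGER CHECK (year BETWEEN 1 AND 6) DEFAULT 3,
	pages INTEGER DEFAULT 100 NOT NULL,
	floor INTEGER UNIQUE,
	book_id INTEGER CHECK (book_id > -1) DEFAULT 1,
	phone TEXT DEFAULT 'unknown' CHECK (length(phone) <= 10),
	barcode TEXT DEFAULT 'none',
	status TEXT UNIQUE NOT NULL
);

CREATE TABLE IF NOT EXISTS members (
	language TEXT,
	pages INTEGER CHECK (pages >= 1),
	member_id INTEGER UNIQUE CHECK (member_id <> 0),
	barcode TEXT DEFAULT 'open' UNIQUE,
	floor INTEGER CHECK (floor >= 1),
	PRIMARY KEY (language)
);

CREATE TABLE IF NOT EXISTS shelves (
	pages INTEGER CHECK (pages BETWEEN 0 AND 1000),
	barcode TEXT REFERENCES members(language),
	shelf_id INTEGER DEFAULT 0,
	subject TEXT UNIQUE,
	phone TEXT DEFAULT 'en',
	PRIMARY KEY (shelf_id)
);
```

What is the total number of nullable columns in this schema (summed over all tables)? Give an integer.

authors: 4 nullable (floor, summary, pages, capacity — PK none and explicit NOT NULL columns excluded).
books: 5 nullable (year, floor, book_id, phone, barcode — PK (fee) and explicit NOT NULL columns excluded).
members: 4 nullable (pages, member_id, barcode, floor — PK (language) and explicit NOT NULL columns excluded).
shelves: 4 nullable (pages, barcode, subject, phone — PK (shelf_id) and explicit NOT NULL columns excluded).
Total: 4 + 5 + 4 + 4 = 17.

17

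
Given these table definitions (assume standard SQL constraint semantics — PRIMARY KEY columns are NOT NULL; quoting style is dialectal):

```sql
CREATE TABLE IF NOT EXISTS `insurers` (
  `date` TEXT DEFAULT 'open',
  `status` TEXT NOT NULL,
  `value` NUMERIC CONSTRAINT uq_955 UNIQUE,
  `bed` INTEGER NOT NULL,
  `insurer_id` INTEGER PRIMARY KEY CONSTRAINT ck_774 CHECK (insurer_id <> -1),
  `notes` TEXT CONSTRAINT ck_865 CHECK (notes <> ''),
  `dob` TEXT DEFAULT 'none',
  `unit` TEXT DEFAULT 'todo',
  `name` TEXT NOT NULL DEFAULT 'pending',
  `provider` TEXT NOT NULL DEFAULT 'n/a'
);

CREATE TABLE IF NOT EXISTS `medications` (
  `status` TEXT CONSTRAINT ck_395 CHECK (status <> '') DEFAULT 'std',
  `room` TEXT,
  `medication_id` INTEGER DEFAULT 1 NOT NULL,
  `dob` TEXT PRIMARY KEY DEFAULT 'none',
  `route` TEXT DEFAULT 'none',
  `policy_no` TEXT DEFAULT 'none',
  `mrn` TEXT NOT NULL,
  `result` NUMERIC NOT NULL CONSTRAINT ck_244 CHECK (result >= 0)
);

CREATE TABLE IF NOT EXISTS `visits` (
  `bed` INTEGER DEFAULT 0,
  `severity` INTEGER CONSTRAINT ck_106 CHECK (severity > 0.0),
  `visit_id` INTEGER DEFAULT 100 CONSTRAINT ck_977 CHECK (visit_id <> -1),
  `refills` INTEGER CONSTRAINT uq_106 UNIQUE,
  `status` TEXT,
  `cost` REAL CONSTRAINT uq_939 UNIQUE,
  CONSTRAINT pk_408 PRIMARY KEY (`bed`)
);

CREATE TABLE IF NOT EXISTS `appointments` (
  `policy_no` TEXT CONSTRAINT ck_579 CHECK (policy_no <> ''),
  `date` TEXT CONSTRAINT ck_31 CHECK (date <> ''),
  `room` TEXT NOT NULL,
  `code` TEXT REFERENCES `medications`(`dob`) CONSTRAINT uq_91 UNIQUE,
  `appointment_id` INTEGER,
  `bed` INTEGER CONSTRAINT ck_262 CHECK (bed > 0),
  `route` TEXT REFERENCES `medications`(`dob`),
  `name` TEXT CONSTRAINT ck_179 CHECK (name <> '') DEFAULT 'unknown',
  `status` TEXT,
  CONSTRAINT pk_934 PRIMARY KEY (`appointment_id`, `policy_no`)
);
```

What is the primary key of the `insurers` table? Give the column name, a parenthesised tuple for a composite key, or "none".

insurer_id

insurer_id is declared PRIMARY KEY inline on the column.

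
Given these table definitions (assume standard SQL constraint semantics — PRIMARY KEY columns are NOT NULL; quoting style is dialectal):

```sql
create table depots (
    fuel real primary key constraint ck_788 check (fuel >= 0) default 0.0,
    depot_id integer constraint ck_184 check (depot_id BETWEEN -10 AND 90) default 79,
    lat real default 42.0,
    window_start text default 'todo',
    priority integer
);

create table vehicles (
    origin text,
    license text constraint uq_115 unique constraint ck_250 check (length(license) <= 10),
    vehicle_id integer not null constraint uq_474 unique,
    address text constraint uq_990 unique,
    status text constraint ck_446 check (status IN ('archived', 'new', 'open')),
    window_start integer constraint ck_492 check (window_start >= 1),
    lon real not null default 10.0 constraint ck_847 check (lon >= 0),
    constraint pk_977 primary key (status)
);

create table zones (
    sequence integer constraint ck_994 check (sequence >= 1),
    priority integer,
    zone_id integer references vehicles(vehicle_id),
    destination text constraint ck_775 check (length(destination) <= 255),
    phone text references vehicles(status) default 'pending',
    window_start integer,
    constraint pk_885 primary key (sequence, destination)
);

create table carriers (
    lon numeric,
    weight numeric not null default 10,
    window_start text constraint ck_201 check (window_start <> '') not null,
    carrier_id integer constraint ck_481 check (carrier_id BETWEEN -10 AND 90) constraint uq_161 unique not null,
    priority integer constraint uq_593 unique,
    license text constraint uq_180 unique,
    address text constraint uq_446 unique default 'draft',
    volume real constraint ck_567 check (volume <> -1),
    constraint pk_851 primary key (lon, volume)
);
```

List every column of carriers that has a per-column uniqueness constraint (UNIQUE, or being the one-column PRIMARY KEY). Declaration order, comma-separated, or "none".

carrier_id, priority, license, address

- lon: part of a composite PRIMARY KEY — only the tuple is unique, not this column on its own.
- weight: no UNIQUE or single-column PK constraint.
- window_start: no UNIQUE or single-column PK constraint.
- carrier_id: declared UNIQUE → unique.
- priority: declared UNIQUE → unique.
- license: declared UNIQUE → unique.
- address: declared UNIQUE → unique.
- volume: part of a composite PRIMARY KEY — only the tuple is unique, not this column on its own.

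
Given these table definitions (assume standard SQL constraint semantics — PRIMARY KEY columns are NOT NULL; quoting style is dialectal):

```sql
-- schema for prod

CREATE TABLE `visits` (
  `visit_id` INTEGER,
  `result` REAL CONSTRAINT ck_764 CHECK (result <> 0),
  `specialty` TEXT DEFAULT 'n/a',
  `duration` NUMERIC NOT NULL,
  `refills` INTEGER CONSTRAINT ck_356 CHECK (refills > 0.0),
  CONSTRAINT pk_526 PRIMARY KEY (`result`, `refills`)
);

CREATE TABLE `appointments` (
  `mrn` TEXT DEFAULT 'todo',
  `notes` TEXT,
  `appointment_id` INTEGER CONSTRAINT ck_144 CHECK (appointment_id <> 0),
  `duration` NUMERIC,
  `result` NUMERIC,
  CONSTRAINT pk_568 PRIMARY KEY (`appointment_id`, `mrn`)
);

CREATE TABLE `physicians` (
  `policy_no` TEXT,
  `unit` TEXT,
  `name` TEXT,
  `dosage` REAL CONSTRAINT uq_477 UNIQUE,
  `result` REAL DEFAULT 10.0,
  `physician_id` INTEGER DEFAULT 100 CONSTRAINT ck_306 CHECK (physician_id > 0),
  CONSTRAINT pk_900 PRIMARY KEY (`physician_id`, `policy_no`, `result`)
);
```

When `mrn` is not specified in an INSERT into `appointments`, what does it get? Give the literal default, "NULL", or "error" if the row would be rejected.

'todo'

mrn has an explicit DEFAULT 'todo'.
When the column is omitted from an INSERT, that default is used.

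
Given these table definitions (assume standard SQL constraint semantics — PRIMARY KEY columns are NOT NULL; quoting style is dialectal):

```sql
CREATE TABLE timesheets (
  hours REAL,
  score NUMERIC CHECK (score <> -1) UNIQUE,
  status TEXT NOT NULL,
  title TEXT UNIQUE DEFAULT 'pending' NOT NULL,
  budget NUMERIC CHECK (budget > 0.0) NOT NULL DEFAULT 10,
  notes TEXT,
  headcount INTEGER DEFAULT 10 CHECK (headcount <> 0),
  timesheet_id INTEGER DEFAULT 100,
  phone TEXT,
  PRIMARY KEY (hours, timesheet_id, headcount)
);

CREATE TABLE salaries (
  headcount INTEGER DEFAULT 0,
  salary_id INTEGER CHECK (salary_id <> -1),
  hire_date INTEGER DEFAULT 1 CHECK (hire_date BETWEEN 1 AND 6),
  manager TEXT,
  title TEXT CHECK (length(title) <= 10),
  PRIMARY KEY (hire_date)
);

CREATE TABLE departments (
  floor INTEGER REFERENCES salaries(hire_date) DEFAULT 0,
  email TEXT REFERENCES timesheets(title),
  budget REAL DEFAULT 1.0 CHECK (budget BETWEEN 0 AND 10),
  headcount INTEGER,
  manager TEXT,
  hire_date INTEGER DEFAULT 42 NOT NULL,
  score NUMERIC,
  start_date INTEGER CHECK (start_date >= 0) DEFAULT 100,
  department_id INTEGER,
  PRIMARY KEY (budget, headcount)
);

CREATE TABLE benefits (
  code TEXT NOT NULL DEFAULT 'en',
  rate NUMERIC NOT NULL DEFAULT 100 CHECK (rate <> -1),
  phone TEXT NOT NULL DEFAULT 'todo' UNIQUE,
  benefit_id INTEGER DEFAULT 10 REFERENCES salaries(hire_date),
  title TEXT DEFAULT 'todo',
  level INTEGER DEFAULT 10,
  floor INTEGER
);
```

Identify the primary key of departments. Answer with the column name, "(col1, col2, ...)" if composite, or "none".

(budget, headcount)

A table-level PRIMARY KEY clause names 2 columns: budget, headcount.
This is a composite key — the combination is unique, not each column individually.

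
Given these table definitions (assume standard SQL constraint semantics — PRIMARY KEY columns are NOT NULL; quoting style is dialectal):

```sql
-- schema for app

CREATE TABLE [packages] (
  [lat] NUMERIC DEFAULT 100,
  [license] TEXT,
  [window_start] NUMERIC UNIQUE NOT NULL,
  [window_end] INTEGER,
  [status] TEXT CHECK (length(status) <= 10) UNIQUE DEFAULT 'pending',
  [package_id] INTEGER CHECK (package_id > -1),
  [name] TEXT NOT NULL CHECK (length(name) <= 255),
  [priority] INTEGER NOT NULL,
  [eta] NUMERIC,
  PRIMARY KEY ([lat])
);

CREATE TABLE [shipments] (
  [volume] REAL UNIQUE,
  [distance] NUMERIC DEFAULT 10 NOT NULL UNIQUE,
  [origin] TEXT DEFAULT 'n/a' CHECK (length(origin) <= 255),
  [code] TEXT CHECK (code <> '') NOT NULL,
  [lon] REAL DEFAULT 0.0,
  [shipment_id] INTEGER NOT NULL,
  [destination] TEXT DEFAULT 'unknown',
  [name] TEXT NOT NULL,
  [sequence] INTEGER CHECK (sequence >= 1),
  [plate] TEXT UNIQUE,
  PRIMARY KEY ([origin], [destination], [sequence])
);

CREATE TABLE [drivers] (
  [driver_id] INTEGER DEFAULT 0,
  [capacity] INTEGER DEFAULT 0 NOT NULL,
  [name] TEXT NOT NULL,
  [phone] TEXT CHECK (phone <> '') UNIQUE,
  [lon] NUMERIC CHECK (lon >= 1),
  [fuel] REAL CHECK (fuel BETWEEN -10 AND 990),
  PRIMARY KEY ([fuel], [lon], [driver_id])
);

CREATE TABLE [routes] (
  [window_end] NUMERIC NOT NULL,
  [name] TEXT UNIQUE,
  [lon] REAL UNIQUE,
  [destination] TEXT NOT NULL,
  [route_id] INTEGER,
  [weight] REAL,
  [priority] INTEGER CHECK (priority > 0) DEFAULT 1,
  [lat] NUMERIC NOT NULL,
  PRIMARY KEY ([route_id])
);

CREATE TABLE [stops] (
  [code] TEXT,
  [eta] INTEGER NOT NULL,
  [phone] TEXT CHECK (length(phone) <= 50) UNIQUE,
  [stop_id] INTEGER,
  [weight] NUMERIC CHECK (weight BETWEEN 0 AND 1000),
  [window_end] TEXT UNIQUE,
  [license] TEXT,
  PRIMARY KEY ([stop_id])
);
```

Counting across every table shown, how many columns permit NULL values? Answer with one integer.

18

packages: 5 nullable (license, window_end, status, package_id, eta — PK (lat) and explicit NOT NULL columns excluded).
shipments: 3 nullable (volume, lon, plate — PK (origin, destination, sequence) and explicit NOT NULL columns excluded).
drivers: 1 nullable (phone — PK (fuel, lon, driver_id) and explicit NOT NULL columns excluded).
routes: 4 nullable (name, lon, weight, priority — PK (route_id) and explicit NOT NULL columns excluded).
stops: 5 nullable (code, phone, weight, window_end, license — PK (stop_id) and explicit NOT NULL columns excluded).
Total: 5 + 3 + 1 + 4 + 5 = 18.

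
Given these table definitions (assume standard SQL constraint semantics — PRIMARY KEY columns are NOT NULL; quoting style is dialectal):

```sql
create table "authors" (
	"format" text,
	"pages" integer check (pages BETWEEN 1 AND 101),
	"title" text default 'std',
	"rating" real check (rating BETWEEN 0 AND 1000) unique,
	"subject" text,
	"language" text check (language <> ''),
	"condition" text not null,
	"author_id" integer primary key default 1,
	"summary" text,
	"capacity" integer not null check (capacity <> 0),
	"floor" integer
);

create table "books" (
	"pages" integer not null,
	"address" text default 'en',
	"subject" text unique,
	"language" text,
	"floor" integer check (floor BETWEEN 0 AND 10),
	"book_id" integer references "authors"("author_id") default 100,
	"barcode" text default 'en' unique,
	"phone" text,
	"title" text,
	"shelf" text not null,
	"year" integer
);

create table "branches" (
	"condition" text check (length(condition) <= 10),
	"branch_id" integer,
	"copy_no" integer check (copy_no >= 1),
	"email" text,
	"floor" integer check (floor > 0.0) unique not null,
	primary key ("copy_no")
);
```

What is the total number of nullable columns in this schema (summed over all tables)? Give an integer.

authors: 8 nullable (format, pages, title, rating, subject, language, summary, floor — PK (author_id) and explicit NOT NULL columns excluded).
books: 9 nullable (address, subject, language, floor, book_id, barcode, phone, title, year — PK none and explicit NOT NULL columns excluded).
branches: 3 nullable (condition, branch_id, email — PK (copy_no) and explicit NOT NULL columns excluded).
Total: 8 + 9 + 3 = 20.

20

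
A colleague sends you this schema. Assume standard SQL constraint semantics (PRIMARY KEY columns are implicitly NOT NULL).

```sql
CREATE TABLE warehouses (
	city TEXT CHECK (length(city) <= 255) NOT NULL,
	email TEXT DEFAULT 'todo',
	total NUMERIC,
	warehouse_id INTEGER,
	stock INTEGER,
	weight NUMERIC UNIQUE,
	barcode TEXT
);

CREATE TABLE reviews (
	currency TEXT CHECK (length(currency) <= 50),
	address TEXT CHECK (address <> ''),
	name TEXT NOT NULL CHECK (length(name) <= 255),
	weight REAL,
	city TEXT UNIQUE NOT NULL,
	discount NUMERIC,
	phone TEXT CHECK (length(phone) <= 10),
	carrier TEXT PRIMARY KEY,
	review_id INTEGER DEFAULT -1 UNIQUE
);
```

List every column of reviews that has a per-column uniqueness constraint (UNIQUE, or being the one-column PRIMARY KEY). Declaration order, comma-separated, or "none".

- currency: no UNIQUE or single-column PK constraint.
- address: no UNIQUE or single-column PK constraint.
- name: no UNIQUE or single-column PK constraint.
- weight: no UNIQUE or single-column PK constraint.
- city: declared UNIQUE → unique.
- discount: no UNIQUE or single-column PK constraint.
- phone: no UNIQUE or single-column PK constraint.
- carrier: single-column PRIMARY KEY → unique.
- review_id: declared UNIQUE → unique.

city, carrier, review_id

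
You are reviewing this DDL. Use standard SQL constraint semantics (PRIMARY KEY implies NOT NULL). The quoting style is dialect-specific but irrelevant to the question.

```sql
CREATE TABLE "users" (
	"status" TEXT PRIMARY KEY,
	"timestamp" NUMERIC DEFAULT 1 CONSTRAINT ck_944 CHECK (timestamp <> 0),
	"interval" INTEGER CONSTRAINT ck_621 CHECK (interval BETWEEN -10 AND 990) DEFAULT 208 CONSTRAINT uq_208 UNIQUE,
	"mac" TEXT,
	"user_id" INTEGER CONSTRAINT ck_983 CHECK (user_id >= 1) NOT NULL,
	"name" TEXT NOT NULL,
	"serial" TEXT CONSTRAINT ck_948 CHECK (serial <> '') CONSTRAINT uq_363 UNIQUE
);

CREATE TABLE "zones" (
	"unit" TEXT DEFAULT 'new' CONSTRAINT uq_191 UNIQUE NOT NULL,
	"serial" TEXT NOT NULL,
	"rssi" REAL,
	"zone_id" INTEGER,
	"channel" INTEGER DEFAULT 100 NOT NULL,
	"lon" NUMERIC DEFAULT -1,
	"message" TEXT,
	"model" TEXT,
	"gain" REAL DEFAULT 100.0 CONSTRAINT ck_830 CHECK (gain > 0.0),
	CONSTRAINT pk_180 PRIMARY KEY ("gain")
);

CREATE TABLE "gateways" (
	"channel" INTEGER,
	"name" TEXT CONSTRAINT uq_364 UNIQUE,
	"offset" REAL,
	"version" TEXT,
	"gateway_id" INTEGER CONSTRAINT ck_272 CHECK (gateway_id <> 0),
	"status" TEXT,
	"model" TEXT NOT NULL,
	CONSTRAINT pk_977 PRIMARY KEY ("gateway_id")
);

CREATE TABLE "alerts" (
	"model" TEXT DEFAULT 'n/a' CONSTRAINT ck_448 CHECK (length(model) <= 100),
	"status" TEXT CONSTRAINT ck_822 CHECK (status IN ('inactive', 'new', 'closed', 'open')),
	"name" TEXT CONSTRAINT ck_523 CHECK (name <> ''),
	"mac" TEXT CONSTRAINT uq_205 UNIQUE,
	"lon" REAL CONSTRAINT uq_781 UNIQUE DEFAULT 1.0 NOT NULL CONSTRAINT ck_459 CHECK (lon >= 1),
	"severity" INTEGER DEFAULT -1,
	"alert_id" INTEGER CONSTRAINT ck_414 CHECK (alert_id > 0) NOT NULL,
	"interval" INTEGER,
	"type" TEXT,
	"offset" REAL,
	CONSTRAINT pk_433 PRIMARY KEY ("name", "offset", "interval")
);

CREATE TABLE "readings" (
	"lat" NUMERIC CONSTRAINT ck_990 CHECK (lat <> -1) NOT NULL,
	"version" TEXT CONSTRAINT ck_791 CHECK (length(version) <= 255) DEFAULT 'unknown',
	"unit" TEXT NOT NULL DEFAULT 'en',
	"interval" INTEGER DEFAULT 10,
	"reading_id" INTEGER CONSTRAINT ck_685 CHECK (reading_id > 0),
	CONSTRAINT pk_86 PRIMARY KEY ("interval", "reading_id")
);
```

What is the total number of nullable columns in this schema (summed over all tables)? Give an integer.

users: 4 nullable (timestamp, interval, mac, serial — PK (status) and explicit NOT NULL columns excluded).
zones: 5 nullable (rssi, zone_id, lon, message, model — PK (gain) and explicit NOT NULL columns excluded).
gateways: 5 nullable (channel, name, offset, version, status — PK (gateway_id) and explicit NOT NULL columns excluded).
alerts: 5 nullable (model, status, mac, severity, type — PK (name, offset, interval) and explicit NOT NULL columns excluded).
readings: 1 nullable (version — PK (interval, reading_id) and explicit NOT NULL columns excluded).
Total: 4 + 5 + 5 + 5 + 1 = 20.

20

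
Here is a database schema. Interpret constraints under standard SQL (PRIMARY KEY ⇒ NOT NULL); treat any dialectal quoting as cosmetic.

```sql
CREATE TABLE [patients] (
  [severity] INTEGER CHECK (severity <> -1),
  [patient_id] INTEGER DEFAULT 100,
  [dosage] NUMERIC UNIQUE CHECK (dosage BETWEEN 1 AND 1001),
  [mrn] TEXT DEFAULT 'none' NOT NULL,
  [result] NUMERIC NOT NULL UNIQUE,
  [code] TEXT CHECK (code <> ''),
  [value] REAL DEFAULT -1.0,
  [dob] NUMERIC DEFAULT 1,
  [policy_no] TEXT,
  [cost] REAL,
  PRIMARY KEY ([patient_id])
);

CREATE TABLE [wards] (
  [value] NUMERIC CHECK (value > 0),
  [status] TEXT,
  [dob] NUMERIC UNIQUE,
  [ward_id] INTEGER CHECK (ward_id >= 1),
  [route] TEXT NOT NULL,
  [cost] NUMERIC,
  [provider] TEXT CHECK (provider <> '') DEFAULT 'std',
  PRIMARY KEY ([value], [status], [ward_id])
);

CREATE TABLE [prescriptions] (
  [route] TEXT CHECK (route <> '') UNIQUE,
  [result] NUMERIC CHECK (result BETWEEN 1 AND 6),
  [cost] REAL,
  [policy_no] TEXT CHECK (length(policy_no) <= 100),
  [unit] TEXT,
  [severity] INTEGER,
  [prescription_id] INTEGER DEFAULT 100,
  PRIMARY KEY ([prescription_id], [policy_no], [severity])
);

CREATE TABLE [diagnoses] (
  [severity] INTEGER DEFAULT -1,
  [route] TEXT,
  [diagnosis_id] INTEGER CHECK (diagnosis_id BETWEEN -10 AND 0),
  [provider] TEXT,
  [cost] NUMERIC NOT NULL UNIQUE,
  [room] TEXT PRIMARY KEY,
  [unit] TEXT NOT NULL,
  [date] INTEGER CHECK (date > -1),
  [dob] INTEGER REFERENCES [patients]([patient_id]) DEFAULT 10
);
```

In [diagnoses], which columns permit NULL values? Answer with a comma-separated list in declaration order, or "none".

- severity: DEFAULT only fills an omitted column; an explicit NULL is still allowed → nullable.
- route: no NOT NULL constraint applies → nullable.
- diagnosis_id: CHECK does not forbid NULL (a CHECK constraint passes when its expression is NULL) → nullable.
- provider: no NOT NULL constraint applies → nullable.
- cost: declared NOT NULL → not nullable.
- room: part of the PRIMARY KEY, which implies NOT NULL → not nullable.
- unit: declared NOT NULL → not nullable.
- date: CHECK does not forbid NULL (a CHECK constraint passes when its expression is NULL) → nullable.
- dob: a foreign key column may be NULL unless separately constrained → nullable.

severity, route, diagnosis_id, provider, date, dob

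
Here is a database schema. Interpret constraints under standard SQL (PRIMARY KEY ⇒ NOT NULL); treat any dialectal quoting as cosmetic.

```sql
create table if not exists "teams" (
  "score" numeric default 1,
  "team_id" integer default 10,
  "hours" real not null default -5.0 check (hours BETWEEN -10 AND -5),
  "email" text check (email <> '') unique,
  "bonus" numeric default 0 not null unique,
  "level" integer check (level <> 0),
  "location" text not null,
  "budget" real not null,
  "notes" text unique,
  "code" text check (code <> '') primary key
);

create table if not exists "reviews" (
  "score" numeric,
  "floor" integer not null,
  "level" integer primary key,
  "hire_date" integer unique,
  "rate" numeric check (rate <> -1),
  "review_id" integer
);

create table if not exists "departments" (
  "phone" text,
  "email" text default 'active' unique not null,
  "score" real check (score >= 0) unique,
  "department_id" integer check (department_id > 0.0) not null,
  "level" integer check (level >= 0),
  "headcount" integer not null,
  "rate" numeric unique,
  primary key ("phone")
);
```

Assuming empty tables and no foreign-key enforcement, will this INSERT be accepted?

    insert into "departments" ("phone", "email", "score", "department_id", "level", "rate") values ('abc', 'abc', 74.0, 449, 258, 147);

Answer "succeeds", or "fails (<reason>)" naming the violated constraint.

headcount is omitted from the column list and has no DEFAULT, so it would receive NULL.
But headcount is declared NOT NULL.

fails (NOT NULL on headcount)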